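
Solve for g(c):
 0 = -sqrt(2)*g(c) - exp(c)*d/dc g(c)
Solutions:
 g(c) = C1*exp(sqrt(2)*exp(-c))


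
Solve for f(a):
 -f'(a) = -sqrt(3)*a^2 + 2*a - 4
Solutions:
 f(a) = C1 + sqrt(3)*a^3/3 - a^2 + 4*a


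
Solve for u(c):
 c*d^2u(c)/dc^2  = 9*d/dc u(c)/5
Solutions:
 u(c) = C1 + C2*c^(14/5)


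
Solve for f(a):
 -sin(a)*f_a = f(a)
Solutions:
 f(a) = C1*sqrt(cos(a) + 1)/sqrt(cos(a) - 1)


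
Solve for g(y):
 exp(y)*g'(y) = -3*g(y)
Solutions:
 g(y) = C1*exp(3*exp(-y))


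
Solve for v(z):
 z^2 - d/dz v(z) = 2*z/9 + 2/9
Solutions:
 v(z) = C1 + z^3/3 - z^2/9 - 2*z/9


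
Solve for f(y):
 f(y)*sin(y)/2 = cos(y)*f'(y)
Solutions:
 f(y) = C1/sqrt(cos(y))


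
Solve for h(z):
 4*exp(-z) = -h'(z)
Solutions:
 h(z) = C1 + 4*exp(-z)


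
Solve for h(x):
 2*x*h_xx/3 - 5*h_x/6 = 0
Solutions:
 h(x) = C1 + C2*x^(9/4)


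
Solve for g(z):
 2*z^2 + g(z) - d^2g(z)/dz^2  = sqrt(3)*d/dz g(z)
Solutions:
 g(z) = C1*exp(z*(-sqrt(3) + sqrt(7))/2) + C2*exp(-z*(sqrt(3) + sqrt(7))/2) - 2*z^2 - 4*sqrt(3)*z - 16


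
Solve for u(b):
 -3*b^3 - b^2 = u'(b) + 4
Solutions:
 u(b) = C1 - 3*b^4/4 - b^3/3 - 4*b


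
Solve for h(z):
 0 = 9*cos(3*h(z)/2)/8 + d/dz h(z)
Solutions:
 9*z/8 - log(sin(3*h(z)/2) - 1)/3 + log(sin(3*h(z)/2) + 1)/3 = C1


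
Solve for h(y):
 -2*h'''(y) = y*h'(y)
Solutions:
 h(y) = C1 + Integral(C2*airyai(-2^(2/3)*y/2) + C3*airybi(-2^(2/3)*y/2), y)


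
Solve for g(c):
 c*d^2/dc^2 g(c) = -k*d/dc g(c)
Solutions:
 g(c) = C1 + c^(1 - re(k))*(C2*sin(log(c)*Abs(im(k))) + C3*cos(log(c)*im(k)))


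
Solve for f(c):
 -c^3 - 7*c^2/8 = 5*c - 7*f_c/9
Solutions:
 f(c) = C1 + 9*c^4/28 + 3*c^3/8 + 45*c^2/14


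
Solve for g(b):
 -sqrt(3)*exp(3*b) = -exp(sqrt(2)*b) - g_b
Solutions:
 g(b) = C1 + sqrt(3)*exp(3*b)/3 - sqrt(2)*exp(sqrt(2)*b)/2


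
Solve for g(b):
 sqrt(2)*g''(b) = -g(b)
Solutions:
 g(b) = C1*sin(2^(3/4)*b/2) + C2*cos(2^(3/4)*b/2)


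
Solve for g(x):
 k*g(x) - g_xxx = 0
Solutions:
 g(x) = C1*exp(k^(1/3)*x) + C2*exp(k^(1/3)*x*(-1 + sqrt(3)*I)/2) + C3*exp(-k^(1/3)*x*(1 + sqrt(3)*I)/2)


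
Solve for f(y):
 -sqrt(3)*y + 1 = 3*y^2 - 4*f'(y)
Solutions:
 f(y) = C1 + y^3/4 + sqrt(3)*y^2/8 - y/4


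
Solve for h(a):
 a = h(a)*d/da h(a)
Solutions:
 h(a) = -sqrt(C1 + a^2)
 h(a) = sqrt(C1 + a^2)


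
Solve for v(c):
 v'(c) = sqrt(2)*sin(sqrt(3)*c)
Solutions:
 v(c) = C1 - sqrt(6)*cos(sqrt(3)*c)/3


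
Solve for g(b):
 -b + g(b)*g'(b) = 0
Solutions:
 g(b) = -sqrt(C1 + b^2)
 g(b) = sqrt(C1 + b^2)


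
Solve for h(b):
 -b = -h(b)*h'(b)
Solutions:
 h(b) = -sqrt(C1 + b^2)
 h(b) = sqrt(C1 + b^2)


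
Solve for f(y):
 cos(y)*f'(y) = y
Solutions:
 f(y) = C1 + Integral(y/cos(y), y)


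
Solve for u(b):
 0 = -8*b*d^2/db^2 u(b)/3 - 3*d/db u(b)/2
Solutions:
 u(b) = C1 + C2*b^(7/16)


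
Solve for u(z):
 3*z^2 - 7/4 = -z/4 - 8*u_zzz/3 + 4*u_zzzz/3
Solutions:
 u(z) = C1 + C2*z + C3*z^2 + C4*exp(2*z) - 3*z^5/160 - 13*z^4/256 + z^3/128


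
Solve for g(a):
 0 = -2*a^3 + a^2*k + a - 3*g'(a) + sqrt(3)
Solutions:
 g(a) = C1 - a^4/6 + a^3*k/9 + a^2/6 + sqrt(3)*a/3


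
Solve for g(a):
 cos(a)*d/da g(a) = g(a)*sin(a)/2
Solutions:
 g(a) = C1/sqrt(cos(a))


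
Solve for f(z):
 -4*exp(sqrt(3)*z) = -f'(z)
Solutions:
 f(z) = C1 + 4*sqrt(3)*exp(sqrt(3)*z)/3


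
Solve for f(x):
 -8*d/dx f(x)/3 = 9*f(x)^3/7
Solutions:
 f(x) = -2*sqrt(7)*sqrt(-1/(C1 - 27*x))
 f(x) = 2*sqrt(7)*sqrt(-1/(C1 - 27*x))


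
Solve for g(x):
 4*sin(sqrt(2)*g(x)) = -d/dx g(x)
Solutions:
 g(x) = sqrt(2)*(pi - acos((-exp(2*sqrt(2)*C1) - exp(8*sqrt(2)*x))/(exp(2*sqrt(2)*C1) - exp(8*sqrt(2)*x)))/2)
 g(x) = sqrt(2)*acos((-exp(2*sqrt(2)*C1) - exp(8*sqrt(2)*x))/(exp(2*sqrt(2)*C1) - exp(8*sqrt(2)*x)))/2


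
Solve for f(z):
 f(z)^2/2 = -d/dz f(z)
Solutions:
 f(z) = 2/(C1 + z)


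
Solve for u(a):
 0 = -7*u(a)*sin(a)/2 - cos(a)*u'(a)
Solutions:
 u(a) = C1*cos(a)^(7/2)


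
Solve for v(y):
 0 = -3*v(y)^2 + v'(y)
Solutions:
 v(y) = -1/(C1 + 3*y)


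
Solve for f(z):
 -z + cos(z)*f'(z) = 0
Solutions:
 f(z) = C1 + Integral(z/cos(z), z)


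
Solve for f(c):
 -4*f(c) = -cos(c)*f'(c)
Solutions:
 f(c) = C1*(sin(c)^2 + 2*sin(c) + 1)/(sin(c)^2 - 2*sin(c) + 1)


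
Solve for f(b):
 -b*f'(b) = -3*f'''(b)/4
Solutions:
 f(b) = C1 + Integral(C2*airyai(6^(2/3)*b/3) + C3*airybi(6^(2/3)*b/3), b)


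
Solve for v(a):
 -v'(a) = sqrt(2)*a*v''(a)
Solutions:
 v(a) = C1 + C2*a^(1 - sqrt(2)/2)


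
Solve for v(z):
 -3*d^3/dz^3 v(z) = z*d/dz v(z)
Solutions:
 v(z) = C1 + Integral(C2*airyai(-3^(2/3)*z/3) + C3*airybi(-3^(2/3)*z/3), z)


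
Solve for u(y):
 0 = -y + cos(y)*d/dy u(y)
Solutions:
 u(y) = C1 + Integral(y/cos(y), y)


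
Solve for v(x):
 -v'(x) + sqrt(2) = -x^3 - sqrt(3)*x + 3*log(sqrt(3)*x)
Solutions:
 v(x) = C1 + x^4/4 + sqrt(3)*x^2/2 - 3*x*log(x) - 3*x*log(3)/2 + sqrt(2)*x + 3*x


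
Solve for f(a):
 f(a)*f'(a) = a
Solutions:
 f(a) = -sqrt(C1 + a^2)
 f(a) = sqrt(C1 + a^2)


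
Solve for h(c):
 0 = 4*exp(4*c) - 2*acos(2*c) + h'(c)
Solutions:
 h(c) = C1 + 2*c*acos(2*c) - sqrt(1 - 4*c^2) - exp(4*c)


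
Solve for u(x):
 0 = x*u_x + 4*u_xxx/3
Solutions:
 u(x) = C1 + Integral(C2*airyai(-6^(1/3)*x/2) + C3*airybi(-6^(1/3)*x/2), x)


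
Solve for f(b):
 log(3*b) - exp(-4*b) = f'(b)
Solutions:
 f(b) = C1 + b*log(b) + b*(-1 + log(3)) + exp(-4*b)/4


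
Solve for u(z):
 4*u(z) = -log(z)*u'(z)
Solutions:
 u(z) = C1*exp(-4*li(z))


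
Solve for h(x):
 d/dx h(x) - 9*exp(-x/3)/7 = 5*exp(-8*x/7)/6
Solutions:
 h(x) = C1 - 27*exp(-x/3)/7 - 35*exp(-8*x/7)/48


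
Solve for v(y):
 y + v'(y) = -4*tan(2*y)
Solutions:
 v(y) = C1 - y^2/2 + 2*log(cos(2*y))


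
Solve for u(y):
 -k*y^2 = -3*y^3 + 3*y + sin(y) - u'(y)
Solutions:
 u(y) = C1 + k*y^3/3 - 3*y^4/4 + 3*y^2/2 - cos(y)


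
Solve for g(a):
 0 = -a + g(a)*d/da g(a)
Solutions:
 g(a) = -sqrt(C1 + a^2)
 g(a) = sqrt(C1 + a^2)


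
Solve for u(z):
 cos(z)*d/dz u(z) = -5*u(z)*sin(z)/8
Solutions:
 u(z) = C1*cos(z)^(5/8)


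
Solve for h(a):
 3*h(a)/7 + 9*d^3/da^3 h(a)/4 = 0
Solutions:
 h(a) = C3*exp(-42^(2/3)*a/21) + (C1*sin(14^(2/3)*3^(1/6)*a/14) + C2*cos(14^(2/3)*3^(1/6)*a/14))*exp(42^(2/3)*a/42)


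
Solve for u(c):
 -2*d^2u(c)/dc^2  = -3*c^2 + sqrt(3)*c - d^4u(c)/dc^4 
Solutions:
 u(c) = C1 + C2*c + C3*exp(-sqrt(2)*c) + C4*exp(sqrt(2)*c) + c^4/8 - sqrt(3)*c^3/12 + 3*c^2/4


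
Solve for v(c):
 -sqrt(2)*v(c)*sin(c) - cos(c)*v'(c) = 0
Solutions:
 v(c) = C1*cos(c)^(sqrt(2))


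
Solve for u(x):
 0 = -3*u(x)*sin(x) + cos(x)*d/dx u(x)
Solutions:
 u(x) = C1/cos(x)^3


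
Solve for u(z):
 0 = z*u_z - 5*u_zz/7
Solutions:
 u(z) = C1 + C2*erfi(sqrt(70)*z/10)


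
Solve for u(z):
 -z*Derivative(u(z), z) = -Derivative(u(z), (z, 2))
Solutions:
 u(z) = C1 + C2*erfi(sqrt(2)*z/2)


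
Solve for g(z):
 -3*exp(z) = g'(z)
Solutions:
 g(z) = C1 - 3*exp(z)


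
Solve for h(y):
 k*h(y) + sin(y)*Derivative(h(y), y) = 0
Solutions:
 h(y) = C1*exp(k*(-log(cos(y) - 1) + log(cos(y) + 1))/2)


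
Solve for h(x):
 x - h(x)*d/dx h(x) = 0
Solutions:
 h(x) = -sqrt(C1 + x^2)
 h(x) = sqrt(C1 + x^2)


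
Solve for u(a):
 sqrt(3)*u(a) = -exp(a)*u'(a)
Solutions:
 u(a) = C1*exp(sqrt(3)*exp(-a))


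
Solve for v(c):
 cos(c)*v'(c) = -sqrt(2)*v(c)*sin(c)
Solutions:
 v(c) = C1*cos(c)^(sqrt(2))


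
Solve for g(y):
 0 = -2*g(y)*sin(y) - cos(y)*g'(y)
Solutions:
 g(y) = C1*cos(y)^2


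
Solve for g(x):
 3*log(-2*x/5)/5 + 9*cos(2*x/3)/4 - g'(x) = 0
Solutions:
 g(x) = C1 + 3*x*log(-x)/5 - 3*x*log(5)/5 - 3*x/5 + 3*x*log(2)/5 + 27*sin(2*x/3)/8


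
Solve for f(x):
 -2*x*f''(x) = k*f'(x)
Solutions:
 f(x) = C1 + x^(1 - re(k)/2)*(C2*sin(log(x)*Abs(im(k))/2) + C3*cos(log(x)*im(k)/2))


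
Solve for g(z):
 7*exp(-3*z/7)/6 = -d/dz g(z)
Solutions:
 g(z) = C1 + 49*exp(-3*z/7)/18


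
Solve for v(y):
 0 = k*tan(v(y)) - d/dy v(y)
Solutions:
 v(y) = pi - asin(C1*exp(k*y))
 v(y) = asin(C1*exp(k*y))


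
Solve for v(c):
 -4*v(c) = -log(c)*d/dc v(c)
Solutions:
 v(c) = C1*exp(4*li(c))


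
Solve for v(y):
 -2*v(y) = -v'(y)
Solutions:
 v(y) = C1*exp(2*y)


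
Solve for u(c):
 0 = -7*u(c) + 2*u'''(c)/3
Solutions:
 u(c) = C3*exp(2^(2/3)*21^(1/3)*c/2) + (C1*sin(2^(2/3)*3^(5/6)*7^(1/3)*c/4) + C2*cos(2^(2/3)*3^(5/6)*7^(1/3)*c/4))*exp(-2^(2/3)*21^(1/3)*c/4)


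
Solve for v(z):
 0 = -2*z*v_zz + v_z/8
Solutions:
 v(z) = C1 + C2*z^(17/16)


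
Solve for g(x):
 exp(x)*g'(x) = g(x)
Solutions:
 g(x) = C1*exp(-exp(-x))


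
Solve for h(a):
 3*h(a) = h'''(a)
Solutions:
 h(a) = C3*exp(3^(1/3)*a) + (C1*sin(3^(5/6)*a/2) + C2*cos(3^(5/6)*a/2))*exp(-3^(1/3)*a/2)


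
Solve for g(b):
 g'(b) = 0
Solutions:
 g(b) = C1


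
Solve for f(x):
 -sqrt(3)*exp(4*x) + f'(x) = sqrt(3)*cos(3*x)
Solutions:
 f(x) = C1 + sqrt(3)*exp(4*x)/4 + sqrt(3)*sin(3*x)/3


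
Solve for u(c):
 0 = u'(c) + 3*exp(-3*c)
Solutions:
 u(c) = C1 + exp(-3*c)


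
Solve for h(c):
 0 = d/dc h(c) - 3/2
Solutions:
 h(c) = C1 + 3*c/2


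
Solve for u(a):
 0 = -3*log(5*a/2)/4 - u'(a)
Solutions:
 u(a) = C1 - 3*a*log(a)/4 - 3*a*log(5)/4 + 3*a*log(2)/4 + 3*a/4


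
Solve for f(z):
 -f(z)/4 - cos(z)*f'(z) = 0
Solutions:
 f(z) = C1*(sin(z) - 1)^(1/8)/(sin(z) + 1)^(1/8)


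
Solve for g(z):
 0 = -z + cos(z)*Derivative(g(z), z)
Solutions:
 g(z) = C1 + Integral(z/cos(z), z)


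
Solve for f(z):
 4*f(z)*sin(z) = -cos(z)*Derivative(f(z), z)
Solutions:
 f(z) = C1*cos(z)^4


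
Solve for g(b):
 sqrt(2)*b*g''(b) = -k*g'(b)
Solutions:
 g(b) = C1 + b^(-sqrt(2)*re(k)/2 + 1)*(C2*sin(sqrt(2)*log(b)*Abs(im(k))/2) + C3*cos(sqrt(2)*log(b)*im(k)/2))


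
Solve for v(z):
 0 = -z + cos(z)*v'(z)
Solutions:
 v(z) = C1 + Integral(z/cos(z), z)


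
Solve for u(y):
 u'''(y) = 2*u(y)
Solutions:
 u(y) = C3*exp(2^(1/3)*y) + (C1*sin(2^(1/3)*sqrt(3)*y/2) + C2*cos(2^(1/3)*sqrt(3)*y/2))*exp(-2^(1/3)*y/2)


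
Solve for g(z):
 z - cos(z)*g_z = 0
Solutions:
 g(z) = C1 + Integral(z/cos(z), z)


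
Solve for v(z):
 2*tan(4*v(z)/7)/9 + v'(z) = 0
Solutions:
 v(z) = -7*asin(C1*exp(-8*z/63))/4 + 7*pi/4
 v(z) = 7*asin(C1*exp(-8*z/63))/4


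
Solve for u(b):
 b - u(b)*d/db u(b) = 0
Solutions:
 u(b) = -sqrt(C1 + b^2)
 u(b) = sqrt(C1 + b^2)


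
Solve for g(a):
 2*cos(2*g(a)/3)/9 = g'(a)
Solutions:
 -2*a/9 - 3*log(sin(2*g(a)/3) - 1)/4 + 3*log(sin(2*g(a)/3) + 1)/4 = C1


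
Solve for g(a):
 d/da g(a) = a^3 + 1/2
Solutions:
 g(a) = C1 + a^4/4 + a/2


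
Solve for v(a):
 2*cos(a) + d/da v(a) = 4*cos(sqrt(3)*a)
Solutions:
 v(a) = C1 - 2*sin(a) + 4*sqrt(3)*sin(sqrt(3)*a)/3


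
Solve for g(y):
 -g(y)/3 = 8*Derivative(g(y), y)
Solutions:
 g(y) = C1*exp(-y/24)


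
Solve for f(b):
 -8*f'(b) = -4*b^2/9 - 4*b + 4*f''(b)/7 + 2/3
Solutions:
 f(b) = C1 + C2*exp(-14*b) + b^3/54 + 31*b^2/126 - 209*b/1764


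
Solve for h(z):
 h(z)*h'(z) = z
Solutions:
 h(z) = -sqrt(C1 + z^2)
 h(z) = sqrt(C1 + z^2)


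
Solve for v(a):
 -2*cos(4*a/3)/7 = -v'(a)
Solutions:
 v(a) = C1 + 3*sin(4*a/3)/14


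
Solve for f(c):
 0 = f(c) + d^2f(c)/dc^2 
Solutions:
 f(c) = C1*sin(c) + C2*cos(c)


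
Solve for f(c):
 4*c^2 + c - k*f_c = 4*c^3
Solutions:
 f(c) = C1 - c^4/k + 4*c^3/(3*k) + c^2/(2*k)


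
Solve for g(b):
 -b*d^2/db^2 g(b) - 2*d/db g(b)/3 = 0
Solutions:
 g(b) = C1 + C2*b^(1/3)


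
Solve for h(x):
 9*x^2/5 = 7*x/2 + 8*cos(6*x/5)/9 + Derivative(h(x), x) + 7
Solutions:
 h(x) = C1 + 3*x^3/5 - 7*x^2/4 - 7*x - 20*sin(6*x/5)/27


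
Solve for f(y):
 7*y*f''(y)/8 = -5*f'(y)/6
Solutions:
 f(y) = C1 + C2*y^(1/21)


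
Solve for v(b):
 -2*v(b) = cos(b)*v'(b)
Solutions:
 v(b) = C1*(sin(b) - 1)/(sin(b) + 1)


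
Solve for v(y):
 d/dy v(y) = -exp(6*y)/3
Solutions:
 v(y) = C1 - exp(6*y)/18


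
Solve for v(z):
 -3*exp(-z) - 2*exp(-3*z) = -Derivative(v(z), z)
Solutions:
 v(z) = C1 - 3*exp(-z) - 2*exp(-3*z)/3


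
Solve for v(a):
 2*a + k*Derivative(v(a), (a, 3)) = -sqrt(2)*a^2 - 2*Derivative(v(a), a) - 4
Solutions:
 v(a) = C1 + C2*exp(-sqrt(2)*a*sqrt(-1/k)) + C3*exp(sqrt(2)*a*sqrt(-1/k)) - sqrt(2)*a^3/6 - a^2/2 + sqrt(2)*a*k/2 - 2*a


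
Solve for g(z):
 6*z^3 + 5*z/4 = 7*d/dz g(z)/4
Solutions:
 g(z) = C1 + 6*z^4/7 + 5*z^2/14


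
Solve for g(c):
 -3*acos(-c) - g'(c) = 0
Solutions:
 g(c) = C1 - 3*c*acos(-c) - 3*sqrt(1 - c^2)


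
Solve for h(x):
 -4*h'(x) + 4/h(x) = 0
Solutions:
 h(x) = -sqrt(C1 + 2*x)
 h(x) = sqrt(C1 + 2*x)


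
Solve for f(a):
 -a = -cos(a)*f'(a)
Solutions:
 f(a) = C1 + Integral(a/cos(a), a)


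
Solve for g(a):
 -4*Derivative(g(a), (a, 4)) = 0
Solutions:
 g(a) = C1 + C2*a + C3*a^2 + C4*a^3


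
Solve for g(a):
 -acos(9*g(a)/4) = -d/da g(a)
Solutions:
 Integral(1/acos(9*_y/4), (_y, g(a))) = C1 + a


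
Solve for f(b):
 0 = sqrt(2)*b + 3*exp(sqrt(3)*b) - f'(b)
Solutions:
 f(b) = C1 + sqrt(2)*b^2/2 + sqrt(3)*exp(sqrt(3)*b)


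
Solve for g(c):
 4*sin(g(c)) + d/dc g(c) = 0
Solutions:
 g(c) = -acos((-C1 - exp(8*c))/(C1 - exp(8*c))) + 2*pi
 g(c) = acos((-C1 - exp(8*c))/(C1 - exp(8*c)))


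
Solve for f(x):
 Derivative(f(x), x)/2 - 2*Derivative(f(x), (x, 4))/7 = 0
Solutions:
 f(x) = C1 + C4*exp(14^(1/3)*x/2) + (C2*sin(14^(1/3)*sqrt(3)*x/4) + C3*cos(14^(1/3)*sqrt(3)*x/4))*exp(-14^(1/3)*x/4)


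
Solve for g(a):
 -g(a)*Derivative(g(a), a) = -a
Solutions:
 g(a) = -sqrt(C1 + a^2)
 g(a) = sqrt(C1 + a^2)


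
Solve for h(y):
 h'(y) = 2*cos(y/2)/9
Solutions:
 h(y) = C1 + 4*sin(y/2)/9


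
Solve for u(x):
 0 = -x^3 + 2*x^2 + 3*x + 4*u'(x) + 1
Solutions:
 u(x) = C1 + x^4/16 - x^3/6 - 3*x^2/8 - x/4


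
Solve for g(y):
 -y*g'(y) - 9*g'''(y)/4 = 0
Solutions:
 g(y) = C1 + Integral(C2*airyai(-2^(2/3)*3^(1/3)*y/3) + C3*airybi(-2^(2/3)*3^(1/3)*y/3), y)


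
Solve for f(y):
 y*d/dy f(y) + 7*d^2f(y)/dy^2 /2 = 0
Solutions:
 f(y) = C1 + C2*erf(sqrt(7)*y/7)


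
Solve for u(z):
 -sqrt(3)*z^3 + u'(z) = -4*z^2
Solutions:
 u(z) = C1 + sqrt(3)*z^4/4 - 4*z^3/3


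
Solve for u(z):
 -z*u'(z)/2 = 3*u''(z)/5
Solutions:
 u(z) = C1 + C2*erf(sqrt(15)*z/6)


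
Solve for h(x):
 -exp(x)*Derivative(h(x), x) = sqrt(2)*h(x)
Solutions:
 h(x) = C1*exp(sqrt(2)*exp(-x))


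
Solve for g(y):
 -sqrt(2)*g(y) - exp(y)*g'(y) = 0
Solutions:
 g(y) = C1*exp(sqrt(2)*exp(-y))


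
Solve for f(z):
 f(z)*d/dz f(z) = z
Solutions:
 f(z) = -sqrt(C1 + z^2)
 f(z) = sqrt(C1 + z^2)


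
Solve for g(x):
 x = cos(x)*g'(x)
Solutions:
 g(x) = C1 + Integral(x/cos(x), x)


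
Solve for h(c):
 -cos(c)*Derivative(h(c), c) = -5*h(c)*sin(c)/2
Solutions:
 h(c) = C1/cos(c)^(5/2)


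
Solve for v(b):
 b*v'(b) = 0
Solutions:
 v(b) = C1


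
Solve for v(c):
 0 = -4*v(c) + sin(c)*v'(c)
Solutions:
 v(c) = C1*(cos(c)^2 - 2*cos(c) + 1)/(cos(c)^2 + 2*cos(c) + 1)


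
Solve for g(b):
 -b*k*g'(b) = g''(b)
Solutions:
 g(b) = Piecewise((-sqrt(2)*sqrt(pi)*C1*erf(sqrt(2)*b*sqrt(k)/2)/(2*sqrt(k)) - C2, (k > 0) | (k < 0)), (-C1*b - C2, True))


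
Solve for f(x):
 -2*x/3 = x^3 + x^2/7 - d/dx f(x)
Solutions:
 f(x) = C1 + x^4/4 + x^3/21 + x^2/3


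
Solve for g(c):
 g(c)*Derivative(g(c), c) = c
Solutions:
 g(c) = -sqrt(C1 + c^2)
 g(c) = sqrt(C1 + c^2)


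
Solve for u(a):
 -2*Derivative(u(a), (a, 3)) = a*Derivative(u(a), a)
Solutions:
 u(a) = C1 + Integral(C2*airyai(-2^(2/3)*a/2) + C3*airybi(-2^(2/3)*a/2), a)


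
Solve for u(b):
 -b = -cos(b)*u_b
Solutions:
 u(b) = C1 + Integral(b/cos(b), b)


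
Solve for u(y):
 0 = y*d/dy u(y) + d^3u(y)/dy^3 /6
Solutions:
 u(y) = C1 + Integral(C2*airyai(-6^(1/3)*y) + C3*airybi(-6^(1/3)*y), y)


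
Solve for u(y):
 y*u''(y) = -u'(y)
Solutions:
 u(y) = C1 + C2*log(y)


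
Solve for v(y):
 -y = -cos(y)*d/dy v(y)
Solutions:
 v(y) = C1 + Integral(y/cos(y), y)


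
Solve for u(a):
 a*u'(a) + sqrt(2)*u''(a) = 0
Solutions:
 u(a) = C1 + C2*erf(2^(1/4)*a/2)


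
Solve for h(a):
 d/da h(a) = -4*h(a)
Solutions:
 h(a) = C1*exp(-4*a)


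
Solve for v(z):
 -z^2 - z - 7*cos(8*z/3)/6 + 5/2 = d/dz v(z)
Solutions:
 v(z) = C1 - z^3/3 - z^2/2 + 5*z/2 - 7*sin(8*z/3)/16


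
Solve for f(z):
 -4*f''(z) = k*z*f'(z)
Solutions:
 f(z) = Piecewise((-sqrt(2)*sqrt(pi)*C1*erf(sqrt(2)*sqrt(k)*z/4)/sqrt(k) - C2, (k > 0) | (k < 0)), (-C1*z - C2, True))


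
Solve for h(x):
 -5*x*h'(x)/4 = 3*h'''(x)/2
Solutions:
 h(x) = C1 + Integral(C2*airyai(-5^(1/3)*6^(2/3)*x/6) + C3*airybi(-5^(1/3)*6^(2/3)*x/6), x)


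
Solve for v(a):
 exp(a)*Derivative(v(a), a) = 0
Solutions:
 v(a) = C1


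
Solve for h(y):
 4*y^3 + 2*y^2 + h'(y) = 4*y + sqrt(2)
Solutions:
 h(y) = C1 - y^4 - 2*y^3/3 + 2*y^2 + sqrt(2)*y


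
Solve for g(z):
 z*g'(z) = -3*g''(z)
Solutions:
 g(z) = C1 + C2*erf(sqrt(6)*z/6)


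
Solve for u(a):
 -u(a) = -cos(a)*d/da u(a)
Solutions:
 u(a) = C1*sqrt(sin(a) + 1)/sqrt(sin(a) - 1)


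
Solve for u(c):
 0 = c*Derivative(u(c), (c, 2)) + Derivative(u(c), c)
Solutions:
 u(c) = C1 + C2*log(c)


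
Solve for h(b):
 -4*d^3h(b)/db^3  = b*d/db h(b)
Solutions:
 h(b) = C1 + Integral(C2*airyai(-2^(1/3)*b/2) + C3*airybi(-2^(1/3)*b/2), b)


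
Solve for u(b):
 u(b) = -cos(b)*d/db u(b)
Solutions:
 u(b) = C1*sqrt(sin(b) - 1)/sqrt(sin(b) + 1)


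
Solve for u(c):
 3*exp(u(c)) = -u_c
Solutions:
 u(c) = log(1/(C1 + 3*c))


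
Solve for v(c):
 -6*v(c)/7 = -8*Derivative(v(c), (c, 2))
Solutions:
 v(c) = C1*exp(-sqrt(21)*c/14) + C2*exp(sqrt(21)*c/14)


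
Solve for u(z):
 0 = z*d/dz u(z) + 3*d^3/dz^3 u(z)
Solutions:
 u(z) = C1 + Integral(C2*airyai(-3^(2/3)*z/3) + C3*airybi(-3^(2/3)*z/3), z)


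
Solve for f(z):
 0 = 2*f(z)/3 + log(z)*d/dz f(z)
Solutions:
 f(z) = C1*exp(-2*li(z)/3)


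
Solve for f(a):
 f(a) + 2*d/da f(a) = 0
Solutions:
 f(a) = C1*exp(-a/2)


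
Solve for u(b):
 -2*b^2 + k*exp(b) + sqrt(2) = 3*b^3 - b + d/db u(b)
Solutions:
 u(b) = C1 - 3*b^4/4 - 2*b^3/3 + b^2/2 + sqrt(2)*b + k*exp(b)


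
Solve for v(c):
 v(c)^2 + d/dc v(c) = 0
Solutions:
 v(c) = 1/(C1 + c)


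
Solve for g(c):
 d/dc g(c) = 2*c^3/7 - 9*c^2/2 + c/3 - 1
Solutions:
 g(c) = C1 + c^4/14 - 3*c^3/2 + c^2/6 - c


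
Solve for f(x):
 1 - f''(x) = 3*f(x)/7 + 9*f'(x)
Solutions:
 f(x) = C1*exp(x*(-63 + sqrt(3885))/14) + C2*exp(-x*(sqrt(3885) + 63)/14) + 7/3


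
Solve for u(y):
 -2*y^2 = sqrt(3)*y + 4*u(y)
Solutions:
 u(y) = y*(-2*y - sqrt(3))/4


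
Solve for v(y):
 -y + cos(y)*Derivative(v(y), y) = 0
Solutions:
 v(y) = C1 + Integral(y/cos(y), y)


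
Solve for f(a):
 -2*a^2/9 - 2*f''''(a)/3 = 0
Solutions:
 f(a) = C1 + C2*a + C3*a^2 + C4*a^3 - a^6/1080


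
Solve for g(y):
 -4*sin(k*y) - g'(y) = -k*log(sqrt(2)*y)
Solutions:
 g(y) = C1 + k*y*(log(y) - 1) + k*y*log(2)/2 - 4*Piecewise((-cos(k*y)/k, Ne(k, 0)), (0, True))


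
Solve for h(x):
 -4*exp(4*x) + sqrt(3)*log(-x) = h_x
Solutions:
 h(x) = C1 + sqrt(3)*x*log(-x) - sqrt(3)*x - exp(4*x)


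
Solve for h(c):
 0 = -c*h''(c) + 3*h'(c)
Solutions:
 h(c) = C1 + C2*c^4


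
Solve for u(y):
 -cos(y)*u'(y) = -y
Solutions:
 u(y) = C1 + Integral(y/cos(y), y)


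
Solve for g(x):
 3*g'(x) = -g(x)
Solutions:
 g(x) = C1*exp(-x/3)


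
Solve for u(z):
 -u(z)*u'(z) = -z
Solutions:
 u(z) = -sqrt(C1 + z^2)
 u(z) = sqrt(C1 + z^2)


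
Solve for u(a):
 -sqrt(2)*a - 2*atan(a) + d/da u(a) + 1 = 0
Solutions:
 u(a) = C1 + sqrt(2)*a^2/2 + 2*a*atan(a) - a - log(a^2 + 1)


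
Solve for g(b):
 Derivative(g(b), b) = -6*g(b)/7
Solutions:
 g(b) = C1*exp(-6*b/7)


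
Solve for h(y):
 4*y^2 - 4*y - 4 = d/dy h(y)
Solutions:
 h(y) = C1 + 4*y^3/3 - 2*y^2 - 4*y


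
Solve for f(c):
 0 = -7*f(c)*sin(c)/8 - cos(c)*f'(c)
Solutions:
 f(c) = C1*cos(c)^(7/8)


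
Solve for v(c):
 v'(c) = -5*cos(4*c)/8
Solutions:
 v(c) = C1 - 5*sin(4*c)/32


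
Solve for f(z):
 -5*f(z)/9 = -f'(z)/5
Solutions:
 f(z) = C1*exp(25*z/9)


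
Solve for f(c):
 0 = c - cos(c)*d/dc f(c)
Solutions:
 f(c) = C1 + Integral(c/cos(c), c)


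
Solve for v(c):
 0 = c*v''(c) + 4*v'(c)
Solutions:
 v(c) = C1 + C2/c^3


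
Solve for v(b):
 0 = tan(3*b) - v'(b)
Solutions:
 v(b) = C1 - log(cos(3*b))/3


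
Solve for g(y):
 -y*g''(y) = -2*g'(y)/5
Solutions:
 g(y) = C1 + C2*y^(7/5)


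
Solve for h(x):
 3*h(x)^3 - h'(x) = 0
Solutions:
 h(x) = -sqrt(2)*sqrt(-1/(C1 + 3*x))/2
 h(x) = sqrt(2)*sqrt(-1/(C1 + 3*x))/2


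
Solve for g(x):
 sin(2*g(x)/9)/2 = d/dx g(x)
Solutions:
 -x/2 + 9*log(cos(2*g(x)/9) - 1)/4 - 9*log(cos(2*g(x)/9) + 1)/4 = C1


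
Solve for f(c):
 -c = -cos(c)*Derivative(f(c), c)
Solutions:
 f(c) = C1 + Integral(c/cos(c), c)


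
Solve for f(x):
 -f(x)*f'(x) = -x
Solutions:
 f(x) = -sqrt(C1 + x^2)
 f(x) = sqrt(C1 + x^2)


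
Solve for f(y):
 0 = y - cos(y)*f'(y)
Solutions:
 f(y) = C1 + Integral(y/cos(y), y)


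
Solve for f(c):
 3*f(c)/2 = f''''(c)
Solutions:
 f(c) = C1*exp(-2^(3/4)*3^(1/4)*c/2) + C2*exp(2^(3/4)*3^(1/4)*c/2) + C3*sin(2^(3/4)*3^(1/4)*c/2) + C4*cos(2^(3/4)*3^(1/4)*c/2)


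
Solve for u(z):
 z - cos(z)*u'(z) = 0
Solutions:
 u(z) = C1 + Integral(z/cos(z), z)


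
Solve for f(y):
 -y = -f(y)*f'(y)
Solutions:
 f(y) = -sqrt(C1 + y^2)
 f(y) = sqrt(C1 + y^2)


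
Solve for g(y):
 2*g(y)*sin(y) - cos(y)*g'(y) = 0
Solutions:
 g(y) = C1/cos(y)^2


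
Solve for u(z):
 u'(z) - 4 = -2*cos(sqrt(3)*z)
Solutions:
 u(z) = C1 + 4*z - 2*sqrt(3)*sin(sqrt(3)*z)/3


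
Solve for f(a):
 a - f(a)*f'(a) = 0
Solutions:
 f(a) = -sqrt(C1 + a^2)
 f(a) = sqrt(C1 + a^2)


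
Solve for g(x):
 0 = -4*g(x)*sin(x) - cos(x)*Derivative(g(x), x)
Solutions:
 g(x) = C1*cos(x)^4


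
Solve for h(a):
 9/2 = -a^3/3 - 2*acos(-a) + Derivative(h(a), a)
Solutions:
 h(a) = C1 + a^4/12 + 2*a*acos(-a) + 9*a/2 + 2*sqrt(1 - a^2)


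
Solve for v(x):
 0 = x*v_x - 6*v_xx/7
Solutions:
 v(x) = C1 + C2*erfi(sqrt(21)*x/6)


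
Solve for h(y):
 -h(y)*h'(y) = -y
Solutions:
 h(y) = -sqrt(C1 + y^2)
 h(y) = sqrt(C1 + y^2)


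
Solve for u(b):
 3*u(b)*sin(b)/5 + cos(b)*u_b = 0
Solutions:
 u(b) = C1*cos(b)^(3/5)


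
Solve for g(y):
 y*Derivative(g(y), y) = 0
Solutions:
 g(y) = C1


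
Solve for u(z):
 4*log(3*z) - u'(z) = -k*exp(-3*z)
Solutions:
 u(z) = C1 - k*exp(-3*z)/3 + 4*z*log(z) + 4*z*(-1 + log(3))


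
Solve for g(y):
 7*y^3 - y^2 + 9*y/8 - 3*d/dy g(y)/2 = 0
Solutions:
 g(y) = C1 + 7*y^4/6 - 2*y^3/9 + 3*y^2/8


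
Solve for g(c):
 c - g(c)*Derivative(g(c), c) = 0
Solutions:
 g(c) = -sqrt(C1 + c^2)
 g(c) = sqrt(C1 + c^2)


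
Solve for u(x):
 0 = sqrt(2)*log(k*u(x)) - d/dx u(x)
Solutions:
 li(k*u(x))/k = C1 + sqrt(2)*x


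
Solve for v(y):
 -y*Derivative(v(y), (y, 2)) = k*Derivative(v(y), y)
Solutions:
 v(y) = C1 + y^(1 - re(k))*(C2*sin(log(y)*Abs(im(k))) + C3*cos(log(y)*im(k)))


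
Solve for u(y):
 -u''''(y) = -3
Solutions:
 u(y) = C1 + C2*y + C3*y^2 + C4*y^3 + y^4/8


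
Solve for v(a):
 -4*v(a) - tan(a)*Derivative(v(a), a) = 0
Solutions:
 v(a) = C1/sin(a)^4


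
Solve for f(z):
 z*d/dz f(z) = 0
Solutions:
 f(z) = C1


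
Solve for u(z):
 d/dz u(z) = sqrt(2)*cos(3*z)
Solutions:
 u(z) = C1 + sqrt(2)*sin(3*z)/3


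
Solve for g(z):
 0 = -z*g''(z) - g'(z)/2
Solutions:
 g(z) = C1 + C2*sqrt(z)


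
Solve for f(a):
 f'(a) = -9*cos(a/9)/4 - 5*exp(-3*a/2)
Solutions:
 f(a) = C1 - 81*sin(a/9)/4 + 10*exp(-3*a/2)/3


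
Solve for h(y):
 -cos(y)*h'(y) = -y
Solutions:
 h(y) = C1 + Integral(y/cos(y), y)


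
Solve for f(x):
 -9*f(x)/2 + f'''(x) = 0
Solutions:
 f(x) = C3*exp(6^(2/3)*x/2) + (C1*sin(3*2^(2/3)*3^(1/6)*x/4) + C2*cos(3*2^(2/3)*3^(1/6)*x/4))*exp(-6^(2/3)*x/4)


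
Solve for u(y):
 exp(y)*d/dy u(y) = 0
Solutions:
 u(y) = C1


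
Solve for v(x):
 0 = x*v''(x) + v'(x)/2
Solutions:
 v(x) = C1 + C2*sqrt(x)


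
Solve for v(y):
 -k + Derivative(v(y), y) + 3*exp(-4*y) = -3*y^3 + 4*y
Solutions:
 v(y) = C1 + k*y - 3*y^4/4 + 2*y^2 + 3*exp(-4*y)/4


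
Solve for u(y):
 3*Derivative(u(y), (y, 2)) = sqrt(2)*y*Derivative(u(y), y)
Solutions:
 u(y) = C1 + C2*erfi(2^(3/4)*sqrt(3)*y/6)


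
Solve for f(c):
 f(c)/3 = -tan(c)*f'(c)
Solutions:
 f(c) = C1/sin(c)^(1/3)


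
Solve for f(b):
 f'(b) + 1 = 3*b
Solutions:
 f(b) = C1 + 3*b^2/2 - b


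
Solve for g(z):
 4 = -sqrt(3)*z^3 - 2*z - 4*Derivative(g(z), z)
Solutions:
 g(z) = C1 - sqrt(3)*z^4/16 - z^2/4 - z


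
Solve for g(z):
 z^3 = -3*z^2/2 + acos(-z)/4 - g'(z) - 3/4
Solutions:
 g(z) = C1 - z^4/4 - z^3/2 + z*acos(-z)/4 - 3*z/4 + sqrt(1 - z^2)/4


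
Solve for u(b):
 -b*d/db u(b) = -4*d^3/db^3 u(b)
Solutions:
 u(b) = C1 + Integral(C2*airyai(2^(1/3)*b/2) + C3*airybi(2^(1/3)*b/2), b)


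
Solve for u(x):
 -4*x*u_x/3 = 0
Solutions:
 u(x) = C1


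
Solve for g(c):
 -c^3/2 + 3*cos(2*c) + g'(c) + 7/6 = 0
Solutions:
 g(c) = C1 + c^4/8 - 7*c/6 - 3*sin(c)*cos(c)


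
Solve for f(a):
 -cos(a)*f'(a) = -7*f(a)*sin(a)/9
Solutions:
 f(a) = C1/cos(a)^(7/9)


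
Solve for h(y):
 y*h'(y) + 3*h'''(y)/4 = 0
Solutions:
 h(y) = C1 + Integral(C2*airyai(-6^(2/3)*y/3) + C3*airybi(-6^(2/3)*y/3), y)


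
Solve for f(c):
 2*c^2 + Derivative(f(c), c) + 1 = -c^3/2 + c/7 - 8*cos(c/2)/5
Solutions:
 f(c) = C1 - c^4/8 - 2*c^3/3 + c^2/14 - c - 16*sin(c/2)/5


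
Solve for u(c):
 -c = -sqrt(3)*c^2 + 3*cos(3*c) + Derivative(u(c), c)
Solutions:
 u(c) = C1 + sqrt(3)*c^3/3 - c^2/2 - sin(3*c)


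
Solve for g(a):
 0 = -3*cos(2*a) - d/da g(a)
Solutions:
 g(a) = C1 - 3*sin(2*a)/2


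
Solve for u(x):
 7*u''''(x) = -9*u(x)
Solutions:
 u(x) = (C1*sin(sqrt(6)*7^(3/4)*x/14) + C2*cos(sqrt(6)*7^(3/4)*x/14))*exp(-sqrt(6)*7^(3/4)*x/14) + (C3*sin(sqrt(6)*7^(3/4)*x/14) + C4*cos(sqrt(6)*7^(3/4)*x/14))*exp(sqrt(6)*7^(3/4)*x/14)


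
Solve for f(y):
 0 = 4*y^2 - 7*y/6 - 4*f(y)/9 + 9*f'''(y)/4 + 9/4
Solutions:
 f(y) = C3*exp(2*2^(1/3)*3^(2/3)*y/9) + 9*y^2 - 21*y/8 + (C1*sin(2^(1/3)*3^(1/6)*y/3) + C2*cos(2^(1/3)*3^(1/6)*y/3))*exp(-2^(1/3)*3^(2/3)*y/9) + 81/16


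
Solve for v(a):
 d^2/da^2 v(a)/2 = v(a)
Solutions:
 v(a) = C1*exp(-sqrt(2)*a) + C2*exp(sqrt(2)*a)


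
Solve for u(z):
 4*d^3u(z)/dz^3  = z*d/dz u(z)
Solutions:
 u(z) = C1 + Integral(C2*airyai(2^(1/3)*z/2) + C3*airybi(2^(1/3)*z/2), z)


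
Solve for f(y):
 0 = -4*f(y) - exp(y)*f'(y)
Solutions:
 f(y) = C1*exp(4*exp(-y))


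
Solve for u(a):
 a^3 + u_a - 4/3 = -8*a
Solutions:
 u(a) = C1 - a^4/4 - 4*a^2 + 4*a/3


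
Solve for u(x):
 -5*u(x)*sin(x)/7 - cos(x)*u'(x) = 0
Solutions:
 u(x) = C1*cos(x)^(5/7)


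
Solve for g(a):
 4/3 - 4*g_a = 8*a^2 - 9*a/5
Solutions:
 g(a) = C1 - 2*a^3/3 + 9*a^2/40 + a/3


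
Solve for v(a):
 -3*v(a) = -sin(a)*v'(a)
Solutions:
 v(a) = C1*(cos(a) - 1)^(3/2)/(cos(a) + 1)^(3/2)


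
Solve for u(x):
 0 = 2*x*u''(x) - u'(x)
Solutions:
 u(x) = C1 + C2*x^(3/2)


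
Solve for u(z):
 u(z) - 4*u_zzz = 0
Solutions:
 u(z) = C3*exp(2^(1/3)*z/2) + (C1*sin(2^(1/3)*sqrt(3)*z/4) + C2*cos(2^(1/3)*sqrt(3)*z/4))*exp(-2^(1/3)*z/4)


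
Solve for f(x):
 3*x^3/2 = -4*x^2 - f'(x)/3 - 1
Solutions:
 f(x) = C1 - 9*x^4/8 - 4*x^3 - 3*x


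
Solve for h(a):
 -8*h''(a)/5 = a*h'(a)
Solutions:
 h(a) = C1 + C2*erf(sqrt(5)*a/4)


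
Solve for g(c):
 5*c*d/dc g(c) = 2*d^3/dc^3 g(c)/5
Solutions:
 g(c) = C1 + Integral(C2*airyai(10^(2/3)*c/2) + C3*airybi(10^(2/3)*c/2), c)


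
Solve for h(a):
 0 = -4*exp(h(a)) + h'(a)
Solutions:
 h(a) = log(-1/(C1 + 4*a))


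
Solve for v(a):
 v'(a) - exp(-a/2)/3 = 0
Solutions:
 v(a) = C1 - 2*exp(-a/2)/3


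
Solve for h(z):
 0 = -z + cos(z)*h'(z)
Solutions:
 h(z) = C1 + Integral(z/cos(z), z)


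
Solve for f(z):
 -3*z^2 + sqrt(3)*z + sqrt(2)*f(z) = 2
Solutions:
 f(z) = 3*sqrt(2)*z^2/2 - sqrt(6)*z/2 + sqrt(2)


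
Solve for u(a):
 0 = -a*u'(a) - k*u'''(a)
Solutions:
 u(a) = C1 + Integral(C2*airyai(a*(-1/k)^(1/3)) + C3*airybi(a*(-1/k)^(1/3)), a)


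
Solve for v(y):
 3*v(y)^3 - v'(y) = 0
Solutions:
 v(y) = -sqrt(2)*sqrt(-1/(C1 + 3*y))/2
 v(y) = sqrt(2)*sqrt(-1/(C1 + 3*y))/2


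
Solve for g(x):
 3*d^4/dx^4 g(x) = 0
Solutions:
 g(x) = C1 + C2*x + C3*x^2 + C4*x^3


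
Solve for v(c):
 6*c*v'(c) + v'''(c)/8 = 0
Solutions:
 v(c) = C1 + Integral(C2*airyai(-2*6^(1/3)*c) + C3*airybi(-2*6^(1/3)*c), c)


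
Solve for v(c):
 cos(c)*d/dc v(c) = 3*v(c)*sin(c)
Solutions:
 v(c) = C1/cos(c)^3


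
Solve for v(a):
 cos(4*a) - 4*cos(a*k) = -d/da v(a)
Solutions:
 v(a) = C1 - sin(4*a)/4 + 4*sin(a*k)/k


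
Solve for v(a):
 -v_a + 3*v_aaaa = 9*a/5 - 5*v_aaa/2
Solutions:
 v(a) = C1 + C4*exp(a/2) - 9*a^2/10 + (C2*sin(sqrt(2)*a/3) + C3*cos(sqrt(2)*a/3))*exp(-2*a/3)


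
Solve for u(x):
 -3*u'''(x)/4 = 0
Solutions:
 u(x) = C1 + C2*x + C3*x^2


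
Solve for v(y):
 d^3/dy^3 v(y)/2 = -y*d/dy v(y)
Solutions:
 v(y) = C1 + Integral(C2*airyai(-2^(1/3)*y) + C3*airybi(-2^(1/3)*y), y)


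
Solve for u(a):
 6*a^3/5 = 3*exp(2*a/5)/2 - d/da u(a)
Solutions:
 u(a) = C1 - 3*a^4/10 + 15*exp(2*a/5)/4


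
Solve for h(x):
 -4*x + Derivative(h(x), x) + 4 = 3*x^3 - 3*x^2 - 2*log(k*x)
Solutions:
 h(x) = C1 + 3*x^4/4 - x^3 + 2*x^2 - 2*x*log(k*x) - 2*x


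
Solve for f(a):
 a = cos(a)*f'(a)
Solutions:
 f(a) = C1 + Integral(a/cos(a), a)


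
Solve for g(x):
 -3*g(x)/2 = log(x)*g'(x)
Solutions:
 g(x) = C1*exp(-3*li(x)/2)


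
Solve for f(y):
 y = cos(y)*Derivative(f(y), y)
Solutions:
 f(y) = C1 + Integral(y/cos(y), y)


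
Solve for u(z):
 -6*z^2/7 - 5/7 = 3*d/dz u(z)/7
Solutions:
 u(z) = C1 - 2*z^3/3 - 5*z/3


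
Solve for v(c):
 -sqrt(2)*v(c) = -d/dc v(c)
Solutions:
 v(c) = C1*exp(sqrt(2)*c)


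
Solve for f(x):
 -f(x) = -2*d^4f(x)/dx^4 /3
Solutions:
 f(x) = C1*exp(-2^(3/4)*3^(1/4)*x/2) + C2*exp(2^(3/4)*3^(1/4)*x/2) + C3*sin(2^(3/4)*3^(1/4)*x/2) + C4*cos(2^(3/4)*3^(1/4)*x/2)


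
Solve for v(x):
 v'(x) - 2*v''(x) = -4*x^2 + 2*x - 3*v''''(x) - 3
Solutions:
 v(x) = C1 + C4*exp(-x) - 4*x^3/3 - 7*x^2 - 31*x + (C2*sin(sqrt(3)*x/6) + C3*cos(sqrt(3)*x/6))*exp(x/2)


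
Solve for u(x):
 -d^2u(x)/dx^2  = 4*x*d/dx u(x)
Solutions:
 u(x) = C1 + C2*erf(sqrt(2)*x)


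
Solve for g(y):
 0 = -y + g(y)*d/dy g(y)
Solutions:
 g(y) = -sqrt(C1 + y^2)
 g(y) = sqrt(C1 + y^2)


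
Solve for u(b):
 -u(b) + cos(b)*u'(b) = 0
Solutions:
 u(b) = C1*sqrt(sin(b) + 1)/sqrt(sin(b) - 1)


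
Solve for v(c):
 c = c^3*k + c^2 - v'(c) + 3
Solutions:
 v(c) = C1 + c^4*k/4 + c^3/3 - c^2/2 + 3*c


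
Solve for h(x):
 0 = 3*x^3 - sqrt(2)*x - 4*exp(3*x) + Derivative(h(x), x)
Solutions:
 h(x) = C1 - 3*x^4/4 + sqrt(2)*x^2/2 + 4*exp(3*x)/3


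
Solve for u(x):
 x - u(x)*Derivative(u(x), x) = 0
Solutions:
 u(x) = -sqrt(C1 + x^2)
 u(x) = sqrt(C1 + x^2)


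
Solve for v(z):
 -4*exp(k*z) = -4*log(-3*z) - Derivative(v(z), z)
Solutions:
 v(z) = C1 - 4*z*log(-z) + 4*z*(1 - log(3)) + Piecewise((4*exp(k*z)/k, Ne(k, 0)), (4*z, True))


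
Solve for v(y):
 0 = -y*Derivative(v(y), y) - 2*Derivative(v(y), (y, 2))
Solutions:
 v(y) = C1 + C2*erf(y/2)


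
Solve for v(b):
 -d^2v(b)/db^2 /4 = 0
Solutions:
 v(b) = C1 + C2*b


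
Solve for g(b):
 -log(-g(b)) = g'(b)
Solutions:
 -li(-g(b)) = C1 - b


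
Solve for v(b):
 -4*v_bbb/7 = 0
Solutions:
 v(b) = C1 + C2*b + C3*b^2


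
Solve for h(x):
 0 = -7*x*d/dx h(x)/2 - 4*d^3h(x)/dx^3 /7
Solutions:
 h(x) = C1 + Integral(C2*airyai(-7^(2/3)*x/2) + C3*airybi(-7^(2/3)*x/2), x)


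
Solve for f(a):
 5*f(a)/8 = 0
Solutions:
 f(a) = 0


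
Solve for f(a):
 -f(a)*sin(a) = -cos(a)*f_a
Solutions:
 f(a) = C1/cos(a)


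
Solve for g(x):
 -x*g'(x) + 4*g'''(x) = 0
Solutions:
 g(x) = C1 + Integral(C2*airyai(2^(1/3)*x/2) + C3*airybi(2^(1/3)*x/2), x)


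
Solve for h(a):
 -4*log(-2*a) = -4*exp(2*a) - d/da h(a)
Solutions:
 h(a) = C1 + 4*a*log(-a) + 4*a*(-1 + log(2)) - 2*exp(2*a)


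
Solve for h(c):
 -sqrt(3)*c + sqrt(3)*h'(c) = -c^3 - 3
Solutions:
 h(c) = C1 - sqrt(3)*c^4/12 + c^2/2 - sqrt(3)*c


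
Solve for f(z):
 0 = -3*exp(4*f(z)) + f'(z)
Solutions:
 f(z) = log(-(-1/(C1 + 12*z))^(1/4))
 f(z) = log(-1/(C1 + 12*z))/4
 f(z) = log(-I*(-1/(C1 + 12*z))^(1/4))
 f(z) = log(I*(-1/(C1 + 12*z))^(1/4))


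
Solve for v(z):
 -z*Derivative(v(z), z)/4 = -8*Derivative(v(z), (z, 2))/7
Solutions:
 v(z) = C1 + C2*erfi(sqrt(7)*z/8)


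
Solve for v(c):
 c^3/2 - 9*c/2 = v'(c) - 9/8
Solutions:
 v(c) = C1 + c^4/8 - 9*c^2/4 + 9*c/8


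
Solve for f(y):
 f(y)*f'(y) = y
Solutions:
 f(y) = -sqrt(C1 + y^2)
 f(y) = sqrt(C1 + y^2)


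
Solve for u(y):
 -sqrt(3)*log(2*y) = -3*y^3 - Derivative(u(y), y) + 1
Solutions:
 u(y) = C1 - 3*y^4/4 + sqrt(3)*y*log(y) - sqrt(3)*y + y + sqrt(3)*y*log(2)


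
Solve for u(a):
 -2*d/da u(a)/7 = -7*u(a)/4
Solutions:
 u(a) = C1*exp(49*a/8)


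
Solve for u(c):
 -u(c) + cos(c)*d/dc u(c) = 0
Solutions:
 u(c) = C1*sqrt(sin(c) + 1)/sqrt(sin(c) - 1)


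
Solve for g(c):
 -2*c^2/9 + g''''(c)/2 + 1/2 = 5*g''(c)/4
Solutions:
 g(c) = C1 + C2*c + C3*exp(-sqrt(10)*c/2) + C4*exp(sqrt(10)*c/2) - 2*c^4/135 + 29*c^2/225


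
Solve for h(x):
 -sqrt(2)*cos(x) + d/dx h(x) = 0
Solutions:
 h(x) = C1 + sqrt(2)*sin(x)


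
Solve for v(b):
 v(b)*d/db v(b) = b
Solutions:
 v(b) = -sqrt(C1 + b^2)
 v(b) = sqrt(C1 + b^2)


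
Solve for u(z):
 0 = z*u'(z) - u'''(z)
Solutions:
 u(z) = C1 + Integral(C2*airyai(z) + C3*airybi(z), z)


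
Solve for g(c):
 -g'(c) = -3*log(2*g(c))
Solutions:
 -Integral(1/(log(_y) + log(2)), (_y, g(c)))/3 = C1 - c


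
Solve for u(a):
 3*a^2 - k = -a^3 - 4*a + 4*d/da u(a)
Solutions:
 u(a) = C1 + a^4/16 + a^3/4 + a^2/2 - a*k/4


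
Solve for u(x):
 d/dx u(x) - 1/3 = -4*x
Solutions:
 u(x) = C1 - 2*x^2 + x/3


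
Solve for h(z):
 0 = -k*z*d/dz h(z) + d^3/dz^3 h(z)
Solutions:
 h(z) = C1 + Integral(C2*airyai(k^(1/3)*z) + C3*airybi(k^(1/3)*z), z)


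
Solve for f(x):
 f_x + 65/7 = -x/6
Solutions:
 f(x) = C1 - x^2/12 - 65*x/7


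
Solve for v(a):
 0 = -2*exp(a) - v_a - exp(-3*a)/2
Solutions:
 v(a) = C1 - 2*exp(a) + exp(-3*a)/6


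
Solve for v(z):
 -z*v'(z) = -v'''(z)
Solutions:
 v(z) = C1 + Integral(C2*airyai(z) + C3*airybi(z), z)


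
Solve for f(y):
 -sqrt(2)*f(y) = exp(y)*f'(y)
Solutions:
 f(y) = C1*exp(sqrt(2)*exp(-y))


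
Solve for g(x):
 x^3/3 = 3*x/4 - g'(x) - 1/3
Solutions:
 g(x) = C1 - x^4/12 + 3*x^2/8 - x/3


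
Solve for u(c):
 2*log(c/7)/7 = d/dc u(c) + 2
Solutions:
 u(c) = C1 + 2*c*log(c)/7 - 16*c/7 - 2*c*log(7)/7


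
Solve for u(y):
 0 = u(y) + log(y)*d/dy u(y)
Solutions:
 u(y) = C1*exp(-li(y))


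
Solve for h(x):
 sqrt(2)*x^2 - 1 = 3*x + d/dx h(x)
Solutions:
 h(x) = C1 + sqrt(2)*x^3/3 - 3*x^2/2 - x


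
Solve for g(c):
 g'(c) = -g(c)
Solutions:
 g(c) = C1*exp(-c)


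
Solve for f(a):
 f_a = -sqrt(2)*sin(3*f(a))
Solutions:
 f(a) = -acos((-C1 - exp(6*sqrt(2)*a))/(C1 - exp(6*sqrt(2)*a)))/3 + 2*pi/3
 f(a) = acos((-C1 - exp(6*sqrt(2)*a))/(C1 - exp(6*sqrt(2)*a)))/3


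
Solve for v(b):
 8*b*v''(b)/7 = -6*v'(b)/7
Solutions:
 v(b) = C1 + C2*b^(1/4)


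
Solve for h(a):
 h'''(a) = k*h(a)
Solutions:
 h(a) = C1*exp(a*k^(1/3)) + C2*exp(a*k^(1/3)*(-1 + sqrt(3)*I)/2) + C3*exp(-a*k^(1/3)*(1 + sqrt(3)*I)/2)


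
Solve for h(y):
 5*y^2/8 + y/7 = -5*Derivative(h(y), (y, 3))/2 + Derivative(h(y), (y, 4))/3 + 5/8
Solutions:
 h(y) = C1 + C2*y + C3*y^2 + C4*exp(15*y/2) - y^5/240 - 13*y^4/2520 + 1471*y^3/37800


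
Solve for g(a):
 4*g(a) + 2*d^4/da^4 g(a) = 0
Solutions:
 g(a) = (C1*sin(2^(3/4)*a/2) + C2*cos(2^(3/4)*a/2))*exp(-2^(3/4)*a/2) + (C3*sin(2^(3/4)*a/2) + C4*cos(2^(3/4)*a/2))*exp(2^(3/4)*a/2)


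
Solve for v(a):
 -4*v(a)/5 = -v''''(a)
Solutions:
 v(a) = C1*exp(-sqrt(2)*5^(3/4)*a/5) + C2*exp(sqrt(2)*5^(3/4)*a/5) + C3*sin(sqrt(2)*5^(3/4)*a/5) + C4*cos(sqrt(2)*5^(3/4)*a/5)


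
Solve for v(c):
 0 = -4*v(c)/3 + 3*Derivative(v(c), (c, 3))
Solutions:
 v(c) = C3*exp(2^(2/3)*3^(1/3)*c/3) + (C1*sin(2^(2/3)*3^(5/6)*c/6) + C2*cos(2^(2/3)*3^(5/6)*c/6))*exp(-2^(2/3)*3^(1/3)*c/6)


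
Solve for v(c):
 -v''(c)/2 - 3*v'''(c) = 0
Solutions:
 v(c) = C1 + C2*c + C3*exp(-c/6)


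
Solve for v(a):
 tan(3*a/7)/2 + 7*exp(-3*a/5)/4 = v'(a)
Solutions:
 v(a) = C1 + 7*log(tan(3*a/7)^2 + 1)/12 - 35*exp(-3*a/5)/12


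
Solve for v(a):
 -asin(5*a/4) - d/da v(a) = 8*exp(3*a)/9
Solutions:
 v(a) = C1 - a*asin(5*a/4) - sqrt(16 - 25*a^2)/5 - 8*exp(3*a)/27


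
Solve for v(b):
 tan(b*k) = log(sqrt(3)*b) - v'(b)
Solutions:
 v(b) = C1 + b*log(b) - b + b*log(3)/2 - Piecewise((-log(cos(b*k))/k, Ne(k, 0)), (0, True))


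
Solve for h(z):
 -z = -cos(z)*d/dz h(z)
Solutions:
 h(z) = C1 + Integral(z/cos(z), z)


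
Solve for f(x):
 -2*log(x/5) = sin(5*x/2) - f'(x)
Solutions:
 f(x) = C1 + 2*x*log(x) - 2*x*log(5) - 2*x - 2*cos(5*x/2)/5


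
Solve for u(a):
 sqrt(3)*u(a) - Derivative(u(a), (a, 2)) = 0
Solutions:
 u(a) = C1*exp(-3^(1/4)*a) + C2*exp(3^(1/4)*a)


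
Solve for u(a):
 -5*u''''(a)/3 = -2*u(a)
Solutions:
 u(a) = C1*exp(-5^(3/4)*6^(1/4)*a/5) + C2*exp(5^(3/4)*6^(1/4)*a/5) + C3*sin(5^(3/4)*6^(1/4)*a/5) + C4*cos(5^(3/4)*6^(1/4)*a/5)


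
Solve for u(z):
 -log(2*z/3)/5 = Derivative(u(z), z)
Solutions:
 u(z) = C1 - z*log(z)/5 - z*log(2)/5 + z/5 + z*log(3)/5


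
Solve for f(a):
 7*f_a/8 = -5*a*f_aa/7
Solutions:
 f(a) = C1 + C2/a^(9/40)


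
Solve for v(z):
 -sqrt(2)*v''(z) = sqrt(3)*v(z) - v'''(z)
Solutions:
 v(z) = C1*exp(z*(-2^(2/3)*(4*sqrt(2) + 27*sqrt(3) + sqrt(-32 + (4*sqrt(2) + 27*sqrt(3))^2))^(1/3) - 4*2^(1/3)/(4*sqrt(2) + 27*sqrt(3) + sqrt(-32 + (4*sqrt(2) + 27*sqrt(3))^2))^(1/3) + 4*sqrt(2))/12)*sin(2^(1/3)*sqrt(3)*z*(-2^(1/3)*(4*sqrt(2) + 27*sqrt(3) + sqrt(-32 + 729*(-sqrt(3) - 4*sqrt(2)/27)^2))^(1/3) + 4/(4*sqrt(2) + 27*sqrt(3) + sqrt(-32 + 729*(-sqrt(3) - 4*sqrt(2)/27)^2))^(1/3))/12) + C2*exp(z*(-2^(2/3)*(4*sqrt(2) + 27*sqrt(3) + sqrt(-32 + (4*sqrt(2) + 27*sqrt(3))^2))^(1/3) - 4*2^(1/3)/(4*sqrt(2) + 27*sqrt(3) + sqrt(-32 + (4*sqrt(2) + 27*sqrt(3))^2))^(1/3) + 4*sqrt(2))/12)*cos(2^(1/3)*sqrt(3)*z*(-2^(1/3)*(4*sqrt(2) + 27*sqrt(3) + sqrt(-32 + 729*(-sqrt(3) - 4*sqrt(2)/27)^2))^(1/3) + 4/(4*sqrt(2) + 27*sqrt(3) + sqrt(-32 + 729*(-sqrt(3) - 4*sqrt(2)/27)^2))^(1/3))/12) + C3*exp(z*(4*2^(1/3)/(4*sqrt(2) + 27*sqrt(3) + sqrt(-32 + (4*sqrt(2) + 27*sqrt(3))^2))^(1/3) + 2*sqrt(2) + 2^(2/3)*(4*sqrt(2) + 27*sqrt(3) + sqrt(-32 + (4*sqrt(2) + 27*sqrt(3))^2))^(1/3))/6)


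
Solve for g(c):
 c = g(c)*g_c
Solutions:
 g(c) = -sqrt(C1 + c^2)
 g(c) = sqrt(C1 + c^2)


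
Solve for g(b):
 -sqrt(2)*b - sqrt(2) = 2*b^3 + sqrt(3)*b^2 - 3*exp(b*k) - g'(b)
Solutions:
 g(b) = C1 + b^4/2 + sqrt(3)*b^3/3 + sqrt(2)*b^2/2 + sqrt(2)*b - 3*exp(b*k)/k


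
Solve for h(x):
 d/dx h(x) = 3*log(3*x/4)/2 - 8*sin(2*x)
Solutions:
 h(x) = C1 + 3*x*log(x)/2 - 3*x*log(2) - 3*x/2 + 3*x*log(3)/2 + 4*cos(2*x)
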